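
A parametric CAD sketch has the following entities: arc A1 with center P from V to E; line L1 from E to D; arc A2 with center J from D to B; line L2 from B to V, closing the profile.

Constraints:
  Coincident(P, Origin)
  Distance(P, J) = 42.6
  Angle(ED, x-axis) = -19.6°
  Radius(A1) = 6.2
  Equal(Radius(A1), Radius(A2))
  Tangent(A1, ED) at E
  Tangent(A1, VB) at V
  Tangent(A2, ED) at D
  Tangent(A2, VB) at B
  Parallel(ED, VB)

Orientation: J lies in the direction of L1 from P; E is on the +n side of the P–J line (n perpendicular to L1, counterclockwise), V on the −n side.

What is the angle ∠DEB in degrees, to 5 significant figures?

16.229°

Tangency of A1 to both parallel lines with radius 6.2 puts E and V at P ± 6.2·n: E = (2.0798, 5.8408), V = (-2.0798, -5.8408). Equal radii place D and B the same way about J: D = J + 6.2·n = (42.211, -8.4495), B = J − 6.2·n = (38.052, -20.131). Then cos ∠DEB = ED·EB / (|ED||EB|), giving 16.229°.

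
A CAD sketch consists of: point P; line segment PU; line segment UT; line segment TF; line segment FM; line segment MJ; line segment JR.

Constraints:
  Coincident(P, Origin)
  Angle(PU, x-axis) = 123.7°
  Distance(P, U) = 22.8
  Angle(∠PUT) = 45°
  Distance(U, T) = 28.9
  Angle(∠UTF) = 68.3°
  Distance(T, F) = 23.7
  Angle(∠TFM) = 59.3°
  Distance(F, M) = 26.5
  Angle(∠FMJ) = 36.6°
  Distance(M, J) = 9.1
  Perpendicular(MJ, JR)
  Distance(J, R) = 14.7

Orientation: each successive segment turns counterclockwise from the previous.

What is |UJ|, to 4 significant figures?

13.20

P is at the origin; PU runs at 123.7° with length 22.8, so U = (-12.65, 18.97). ∠PUT = 45.0° gives UT at -101.3° from the x-axis; with |UT| = 28.9, T = (-18.31, -9.371). ∠UTF = 68.3° gives TF at 10.40° from the x-axis; with |TF| = 23.7, F = (4.997, -5.093). ∠TFM = 59.3° gives FM at 131.1° from the x-axis; with |FM| = 26.5, M = (-12.42, 14.88). ∠FMJ = 36.6° gives MJ at -85.50° from the x-axis; with |MJ| = 9.1, J = (-11.71, 5.805). Then |UJ| = |J − U| = 13.20.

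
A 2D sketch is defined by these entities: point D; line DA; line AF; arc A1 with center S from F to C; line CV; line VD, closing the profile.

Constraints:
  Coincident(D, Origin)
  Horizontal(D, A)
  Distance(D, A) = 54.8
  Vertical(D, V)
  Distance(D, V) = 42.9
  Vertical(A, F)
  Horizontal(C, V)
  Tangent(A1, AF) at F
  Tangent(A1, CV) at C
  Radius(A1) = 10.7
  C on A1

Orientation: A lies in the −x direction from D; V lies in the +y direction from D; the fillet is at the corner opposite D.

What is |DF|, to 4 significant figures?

63.56

D is at the origin; D and A share the same y with |DA| = 54.8 and A on the −x side, so A = (-54.80, 0.000). D and V share the same x with |DV| = 42.9 and V on the +y side, so V = (0.000, 42.90). The virtual corner opposite D is at (-54.80, 42.90). A1 meets AF tangentially, so SF is at right angles to AF and A1 meets CV tangentially, so SC is at right angles to CV, with radius 10.7, so the center S sits 10.7 in from both sides at S = (-44.10, 32.20). That places the tangent points at F = (-54.80, 32.20) on AF and C = (-44.10, 42.90) on CV. Then |DF| = |F − D| = 63.56.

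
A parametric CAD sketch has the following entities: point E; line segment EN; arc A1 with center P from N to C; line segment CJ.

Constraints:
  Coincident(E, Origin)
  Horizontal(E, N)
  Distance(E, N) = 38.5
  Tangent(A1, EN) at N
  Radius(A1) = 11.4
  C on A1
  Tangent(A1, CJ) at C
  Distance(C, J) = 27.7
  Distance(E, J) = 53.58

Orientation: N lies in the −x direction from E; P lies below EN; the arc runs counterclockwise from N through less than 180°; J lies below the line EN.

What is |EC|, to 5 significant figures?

51.298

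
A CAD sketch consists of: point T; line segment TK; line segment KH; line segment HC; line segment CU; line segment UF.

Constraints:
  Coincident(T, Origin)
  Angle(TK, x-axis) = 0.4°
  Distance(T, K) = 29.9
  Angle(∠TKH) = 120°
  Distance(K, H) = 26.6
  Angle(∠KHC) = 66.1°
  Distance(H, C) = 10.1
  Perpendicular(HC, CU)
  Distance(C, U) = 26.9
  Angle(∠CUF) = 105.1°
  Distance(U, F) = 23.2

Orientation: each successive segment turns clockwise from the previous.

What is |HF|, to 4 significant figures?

35.16

T is at the origin; TK runs at 0.4° with length 29.9, so K = (29.90, 0.2087). ∠TKH = 120.0° gives KH at -59.60° from the x-axis; with |KH| = 26.6, H = (43.36, -22.73). ∠KHC = 66.1° gives HC at -173.5° from the x-axis; with |HC| = 10.1, C = (33.32, -23.88). The perpendicularity gives CU at right angles to HC, so CU runs at 96.50°; with |CU| = 26.9, U = (30.28, 2.850). ∠CUF = 105.1° gives UF at 21.60° from the x-axis; with |UF| = 23.2, F = (51.85, 11.39). Then |HF| = |F − H| = 35.16.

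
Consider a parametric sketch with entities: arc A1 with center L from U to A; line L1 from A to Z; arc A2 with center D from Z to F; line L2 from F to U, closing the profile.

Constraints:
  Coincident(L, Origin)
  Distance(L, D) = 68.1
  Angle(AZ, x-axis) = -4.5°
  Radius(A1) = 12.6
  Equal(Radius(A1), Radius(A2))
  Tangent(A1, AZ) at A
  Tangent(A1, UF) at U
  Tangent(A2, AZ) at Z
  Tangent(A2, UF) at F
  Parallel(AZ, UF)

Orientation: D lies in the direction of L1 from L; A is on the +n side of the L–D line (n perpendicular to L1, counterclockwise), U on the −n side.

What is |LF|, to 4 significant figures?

69.26

The slot axis is L1's direction at -4.5°, so u = (cos -4.5°, sin -4.5°) = (0.9969, -0.07846) and n = (−sin -4.5°, cos -4.5°) = (0.07846, 0.9969). L is at the origin and D lies 68.1 along u from L, so D = 68.1·u = (67.89, -5.343). Tangency of A1 to both parallel lines with radius 12.6 puts A and U at L ± 12.6·n: A = (0.9886, 12.56), U = (-0.9886, -12.56). Equal radii place Z and F the same way about D: Z = D + 12.6·n = (68.88, 7.218), F = D − 12.6·n = (66.90, -17.90). Then |LF| = |F − L| = 69.26.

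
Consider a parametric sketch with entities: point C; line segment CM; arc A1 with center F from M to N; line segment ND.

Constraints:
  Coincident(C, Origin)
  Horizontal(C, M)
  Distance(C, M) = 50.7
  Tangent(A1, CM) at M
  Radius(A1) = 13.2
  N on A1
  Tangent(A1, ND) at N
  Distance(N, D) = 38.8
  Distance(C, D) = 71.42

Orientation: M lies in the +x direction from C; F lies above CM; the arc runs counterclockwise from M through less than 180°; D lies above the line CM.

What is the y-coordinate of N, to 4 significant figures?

18.64

C is at the origin; C and M share the same y with |CM| = 50.7 and M on the +x side, so M = (50.70, 0.000). Tangency of A1 to CM means the radius FM is perpendicular to CM, so F = M + (0, 13.2) = (50.70, 13.20). Since FN ⟂ ND (tangency), |FD| = √(13.2² + 38.8²) = 40.98 regardless of where N sits on A1. So D lies on both circle(C, 71.42) and circle(F, 40.98); the above-CM intersection is D = (46.75, 53.99). N is the foot of the tangent from D: N = (62.73, 18.64).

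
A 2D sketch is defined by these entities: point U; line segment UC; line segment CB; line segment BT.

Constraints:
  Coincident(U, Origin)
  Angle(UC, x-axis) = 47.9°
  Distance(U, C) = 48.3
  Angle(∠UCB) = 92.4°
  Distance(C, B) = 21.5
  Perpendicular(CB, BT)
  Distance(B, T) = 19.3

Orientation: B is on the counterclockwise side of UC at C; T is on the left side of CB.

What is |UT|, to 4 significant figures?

37.31

∠UCB = 92.4°, so CB runs at 47.9° + (180° − 92.4°) = 135.5° from the x-axis; with |CB| = 21.5, B = C + 21.5·(cos 135.5°, sin 135.5°) = (17.05, 50.91). CB ⟂ BT; with |BT| = 19.3 on the left of CB, T = B + 19.3·(-0.7009, -0.7133) = (3.519, 37.14). Then |UT| = |T − U| = 37.31.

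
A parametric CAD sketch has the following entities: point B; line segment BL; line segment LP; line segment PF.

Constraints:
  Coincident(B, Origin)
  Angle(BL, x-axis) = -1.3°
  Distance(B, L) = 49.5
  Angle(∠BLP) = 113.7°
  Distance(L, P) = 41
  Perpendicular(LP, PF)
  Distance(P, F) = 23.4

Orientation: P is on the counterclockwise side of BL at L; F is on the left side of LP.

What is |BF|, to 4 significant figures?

64.72

B is at the origin; BL runs at -1.3° with length 49.5, so L = 49.5·(cos -1.3°, sin -1.3°) = (49.49, -1.123). ∠BLP = 113.7°, so LP runs at -1.3° + (180° − 113.7°) = 65.00° from the x-axis; with |LP| = 41.0, P = L + 41.0·(cos 65.00°, sin 65.00°) = (66.81, 36.04). LP ⟂ PF; with |PF| = 23.4 on the left of LP, F = P + 23.4·(-0.9063, 0.4226) = (45.61, 45.92). Then |BF| = |F − B| = 64.72.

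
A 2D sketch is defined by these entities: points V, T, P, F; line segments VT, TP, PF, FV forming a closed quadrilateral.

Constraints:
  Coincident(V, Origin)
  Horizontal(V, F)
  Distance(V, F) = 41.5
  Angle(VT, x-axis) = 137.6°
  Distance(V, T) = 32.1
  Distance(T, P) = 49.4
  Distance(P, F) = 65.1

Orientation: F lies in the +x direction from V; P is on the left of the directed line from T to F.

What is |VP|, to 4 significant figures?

58.22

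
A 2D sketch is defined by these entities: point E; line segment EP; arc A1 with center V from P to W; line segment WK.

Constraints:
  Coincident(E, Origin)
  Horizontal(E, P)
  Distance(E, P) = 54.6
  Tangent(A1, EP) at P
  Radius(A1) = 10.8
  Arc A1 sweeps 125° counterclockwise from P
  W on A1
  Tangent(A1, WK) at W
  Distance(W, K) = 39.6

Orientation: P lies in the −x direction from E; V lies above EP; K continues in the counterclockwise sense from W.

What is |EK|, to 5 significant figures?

84.447

E is at the origin; EP is horizontal with |EP| = 54.6 and P on the −x side, so P = (-54.600, 0.0000). The tangent condition forces VP to be normal to EP, so V = P + (0, 10.8) = (-54.600, 10.800). On A1, P sits at bearing -90° from V; a 125° counterclockwise sweep puts W at bearing 35°, so W = V + 10.8·(cos 35°, sin 35°) = (-45.753, 16.995). Tangency of A1 to WK means the radius VW is perpendicular to WK, so WK runs along (−sin 35°, cos 35°); with |WK| = 39.6, K = (-68.467, 49.433). Then |EK| = |K − E| = 84.447.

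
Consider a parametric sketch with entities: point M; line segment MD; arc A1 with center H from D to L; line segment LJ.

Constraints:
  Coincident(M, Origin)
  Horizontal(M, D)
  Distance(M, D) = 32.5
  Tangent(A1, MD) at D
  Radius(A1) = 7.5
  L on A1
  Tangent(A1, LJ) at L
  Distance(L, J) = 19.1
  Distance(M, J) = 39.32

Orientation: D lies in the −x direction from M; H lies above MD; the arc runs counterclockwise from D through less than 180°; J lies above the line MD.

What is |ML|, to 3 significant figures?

26.5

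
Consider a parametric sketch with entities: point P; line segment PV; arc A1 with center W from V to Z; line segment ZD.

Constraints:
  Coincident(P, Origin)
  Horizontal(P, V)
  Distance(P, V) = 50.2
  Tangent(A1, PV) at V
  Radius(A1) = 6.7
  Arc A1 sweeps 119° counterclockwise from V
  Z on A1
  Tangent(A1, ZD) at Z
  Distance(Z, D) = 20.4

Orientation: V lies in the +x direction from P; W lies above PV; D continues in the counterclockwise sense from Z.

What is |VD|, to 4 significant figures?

28.08

P is at the origin; PV is horizontal with |PV| = 50.2 and V on the +x side, so V = (50.20, 0.000). Since A1 is tangent to PV there, WV ⟂ PV, so W = V + (0, 6.7) = (50.20, 6.700). On A1, V sits at bearing -90° from W; a 119° counterclockwise sweep puts Z at bearing 29°, so Z = W + 6.7·(cos 29°, sin 29°) = (56.06, 9.948). Tangency of A1 to ZD means the radius WZ is perpendicular to ZD, so ZD runs along (−sin 29°, cos 29°); with |ZD| = 20.4, D = (46.17, 27.79). Then |VD| = |D − V| = 28.08.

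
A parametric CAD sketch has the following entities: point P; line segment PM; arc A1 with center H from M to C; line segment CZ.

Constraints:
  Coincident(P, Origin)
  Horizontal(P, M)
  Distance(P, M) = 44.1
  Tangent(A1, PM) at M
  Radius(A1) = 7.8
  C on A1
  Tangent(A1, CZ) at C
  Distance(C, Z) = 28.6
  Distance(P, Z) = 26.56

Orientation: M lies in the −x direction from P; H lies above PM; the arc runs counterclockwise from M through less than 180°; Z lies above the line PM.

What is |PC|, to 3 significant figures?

39.1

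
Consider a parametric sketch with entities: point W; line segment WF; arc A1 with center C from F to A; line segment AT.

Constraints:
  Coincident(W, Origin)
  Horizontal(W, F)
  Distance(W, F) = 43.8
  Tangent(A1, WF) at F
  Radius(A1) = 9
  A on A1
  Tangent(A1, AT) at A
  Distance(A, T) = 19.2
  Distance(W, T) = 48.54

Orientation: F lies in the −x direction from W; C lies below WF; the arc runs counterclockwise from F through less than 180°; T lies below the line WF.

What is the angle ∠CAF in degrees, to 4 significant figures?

25.23°

Checks: ∠(CF, FW) = 90.00° ✓; |CF| = 9.000 ✓; |CA| = 9.000 ✓; ∠(CA, AT) = 90.00° ✓; |AT| = 19.20 ✓; |WT| = 48.54 ✓.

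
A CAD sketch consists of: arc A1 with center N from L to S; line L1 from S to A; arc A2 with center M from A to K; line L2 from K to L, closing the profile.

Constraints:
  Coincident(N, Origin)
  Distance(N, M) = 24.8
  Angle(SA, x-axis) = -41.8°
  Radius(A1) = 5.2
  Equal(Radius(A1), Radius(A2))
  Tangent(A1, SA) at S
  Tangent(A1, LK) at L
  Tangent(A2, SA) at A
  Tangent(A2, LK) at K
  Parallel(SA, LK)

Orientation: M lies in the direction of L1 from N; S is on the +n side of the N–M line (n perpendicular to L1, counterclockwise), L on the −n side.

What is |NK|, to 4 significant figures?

25.34

The slot axis is L1's direction at -41.8°, so u = (cos -41.8°, sin -41.8°) = (0.7455, -0.6665) and n = (−sin -41.8°, cos -41.8°) = (0.6665, 0.7455). N is at the origin and M lies 24.8 along u from N, so M = 24.8·u = (18.49, -16.53). Tangency of A1 to both parallel lines with radius 5.2 puts S and L at N ± 5.2·n: S = (3.466, 3.876), L = (-3.466, -3.876). Equal radii place A and K the same way about M: A = M + 5.2·n = (21.95, -12.65), K = M − 5.2·n = (15.02, -20.41). Then |NK| = |K − N| = 25.34.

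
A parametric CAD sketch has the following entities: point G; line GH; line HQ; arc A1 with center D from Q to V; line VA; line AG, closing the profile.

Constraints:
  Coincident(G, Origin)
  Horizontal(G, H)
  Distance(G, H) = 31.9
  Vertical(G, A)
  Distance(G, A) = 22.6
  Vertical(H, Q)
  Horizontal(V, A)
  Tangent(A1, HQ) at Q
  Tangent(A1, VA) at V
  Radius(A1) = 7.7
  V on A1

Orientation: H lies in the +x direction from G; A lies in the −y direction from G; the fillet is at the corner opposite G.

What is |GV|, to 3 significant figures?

33.1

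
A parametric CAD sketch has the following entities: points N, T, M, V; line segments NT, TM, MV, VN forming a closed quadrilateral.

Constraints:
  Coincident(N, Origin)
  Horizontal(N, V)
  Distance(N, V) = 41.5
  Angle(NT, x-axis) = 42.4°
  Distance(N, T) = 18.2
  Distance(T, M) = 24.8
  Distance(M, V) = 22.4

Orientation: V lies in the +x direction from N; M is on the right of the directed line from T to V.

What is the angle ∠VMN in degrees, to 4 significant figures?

124.0°

N is at the origin; N and V share the same y with |NV| = 41.5 and V in +x, so V = (41.5, 0). NT runs at 42.4° with |NT| = 18.2, so T = (13.44, 12.27). M is determined by |TM| = 24.8 and |MV| = 22.4 together: it lies at the intersection of circle(T, 24.8) and circle(V, 22.4). With |TV| = 30.63, the foot of the radical line on TV is 17.16 from T and the perpendicular offset is √(24.8² − 17.16²) = 17.90. Taking the right-of-TV solution: M = (21.99, -11.01).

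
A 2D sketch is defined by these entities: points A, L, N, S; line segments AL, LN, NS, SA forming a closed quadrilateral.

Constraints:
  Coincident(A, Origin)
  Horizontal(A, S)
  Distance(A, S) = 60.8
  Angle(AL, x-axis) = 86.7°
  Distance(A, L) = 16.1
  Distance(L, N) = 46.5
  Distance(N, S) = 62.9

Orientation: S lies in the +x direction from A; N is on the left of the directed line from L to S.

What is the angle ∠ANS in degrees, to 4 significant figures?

58.90°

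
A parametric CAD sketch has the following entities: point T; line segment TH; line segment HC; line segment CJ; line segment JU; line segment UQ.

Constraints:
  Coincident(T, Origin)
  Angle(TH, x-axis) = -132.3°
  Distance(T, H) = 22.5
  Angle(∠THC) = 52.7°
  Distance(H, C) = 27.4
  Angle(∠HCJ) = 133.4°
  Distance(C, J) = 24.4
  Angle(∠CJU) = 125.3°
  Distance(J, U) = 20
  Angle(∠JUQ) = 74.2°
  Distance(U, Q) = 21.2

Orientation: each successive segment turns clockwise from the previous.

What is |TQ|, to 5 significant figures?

12.475

T is at the origin; TH runs at -132.3° with length 22.5, so H = (-15.143, -16.642). ∠THC = 52.7° gives HC at 100.40° from the x-axis; with |HC| = 27.4, C = (-20.089, 10.308). ∠HCJ = 133.4° gives CJ at 53.800° from the x-axis; with |CJ| = 24.4, J = (-5.6782, 29.998). ∠CJU = 125.3° gives JU at -0.90000° from the x-axis; with |JU| = 20.0, U = (14.319, 29.684). ∠JUQ = 74.2° gives UQ at -106.70° from the x-axis; with |UQ| = 21.2, Q = (8.2273, 9.3780). Then |TQ| = |Q − T| = 12.475.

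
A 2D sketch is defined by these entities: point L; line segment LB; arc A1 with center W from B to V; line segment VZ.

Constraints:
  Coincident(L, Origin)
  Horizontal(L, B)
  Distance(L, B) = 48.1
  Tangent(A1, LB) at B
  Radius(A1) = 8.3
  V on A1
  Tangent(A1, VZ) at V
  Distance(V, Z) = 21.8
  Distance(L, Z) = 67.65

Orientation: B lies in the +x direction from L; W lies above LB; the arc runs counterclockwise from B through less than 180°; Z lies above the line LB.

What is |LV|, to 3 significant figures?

56.4

L is at the origin; L and B share the same y with |LB| = 48.1 and B on the +x side, so B = (48.1, 0.00). A1 meets LB tangentially, so WB is at right angles to LB, so W = B + (0, 8.3) = (48.1, 8.30). Since WV ⟂ VZ (tangency), |WZ| = √(8.3² + 21.8²) = 23.3 regardless of where V sits on A1. So Z lies on both circle(L, 67.65) and circle(W, 23.3); the above-LB intersection is Z = (62.0, 27.0). V is the foot of the tangent from Z: V = (56.1, 6.04).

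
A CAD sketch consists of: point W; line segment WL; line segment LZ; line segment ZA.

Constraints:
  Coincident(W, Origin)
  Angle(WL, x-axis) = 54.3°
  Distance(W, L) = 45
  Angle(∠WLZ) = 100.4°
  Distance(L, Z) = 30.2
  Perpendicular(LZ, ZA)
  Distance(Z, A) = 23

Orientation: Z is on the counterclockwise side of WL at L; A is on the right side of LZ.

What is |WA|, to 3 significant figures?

77.4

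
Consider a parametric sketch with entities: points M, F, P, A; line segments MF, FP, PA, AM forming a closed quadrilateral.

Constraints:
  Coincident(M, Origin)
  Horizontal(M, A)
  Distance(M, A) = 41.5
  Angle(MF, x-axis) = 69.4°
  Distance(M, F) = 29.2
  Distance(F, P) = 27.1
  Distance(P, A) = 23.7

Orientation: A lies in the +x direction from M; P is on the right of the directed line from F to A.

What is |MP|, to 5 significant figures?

17.884

Checks: |FP| = 27.10 ✓; |PA| = 23.70 ✓.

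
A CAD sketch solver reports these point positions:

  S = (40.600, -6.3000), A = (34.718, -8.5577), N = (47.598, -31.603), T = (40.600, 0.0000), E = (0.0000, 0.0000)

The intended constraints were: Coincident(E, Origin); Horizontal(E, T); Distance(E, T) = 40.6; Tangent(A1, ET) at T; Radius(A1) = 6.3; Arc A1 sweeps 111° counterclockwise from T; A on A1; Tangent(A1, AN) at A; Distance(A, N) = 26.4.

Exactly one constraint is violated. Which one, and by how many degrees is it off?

Tangent(A1, AN) at A — off by 8.20°.

E = (0.00, 0.00) ✓; E.y = 0.00, T.y = 0.00 ✓; |ET| = 40.60 ✓; ∠(ST, TE) = 90.00° ✓; |ST| = 6.300 ✓; bearing(S→A) − bearing(S→T) = 111.0° ✓; |SA| = 6.300 ✓; ∠(SA, AN) = 81.80° ✗; |AN| = 26.40 ✓.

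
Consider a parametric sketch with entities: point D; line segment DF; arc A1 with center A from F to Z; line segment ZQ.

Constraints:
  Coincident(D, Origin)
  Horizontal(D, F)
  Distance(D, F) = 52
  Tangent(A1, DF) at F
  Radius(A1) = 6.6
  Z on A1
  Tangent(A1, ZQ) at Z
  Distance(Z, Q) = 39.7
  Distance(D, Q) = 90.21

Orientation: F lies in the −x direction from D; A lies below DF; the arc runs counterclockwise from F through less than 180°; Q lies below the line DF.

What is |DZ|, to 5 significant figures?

56.557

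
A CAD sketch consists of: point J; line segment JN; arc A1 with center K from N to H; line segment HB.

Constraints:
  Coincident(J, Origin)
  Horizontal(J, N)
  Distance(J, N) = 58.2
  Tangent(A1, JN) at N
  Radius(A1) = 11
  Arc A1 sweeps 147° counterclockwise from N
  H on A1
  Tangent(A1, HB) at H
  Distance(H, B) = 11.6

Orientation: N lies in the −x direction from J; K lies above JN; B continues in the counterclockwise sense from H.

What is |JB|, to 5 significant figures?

67.385

On A1, N sits at bearing -90° from K; a 147° counterclockwise sweep puts H at bearing 57°, so H = K + 11.0·(cos 57°, sin 57°) = (-52.209, 20.225). The tangent condition forces KH to be normal to HB, so HB runs along (−sin 57°, cos 57°); with |HB| = 11.6, B = (-61.938, 26.543). Then |JB| = |B − J| = 67.385.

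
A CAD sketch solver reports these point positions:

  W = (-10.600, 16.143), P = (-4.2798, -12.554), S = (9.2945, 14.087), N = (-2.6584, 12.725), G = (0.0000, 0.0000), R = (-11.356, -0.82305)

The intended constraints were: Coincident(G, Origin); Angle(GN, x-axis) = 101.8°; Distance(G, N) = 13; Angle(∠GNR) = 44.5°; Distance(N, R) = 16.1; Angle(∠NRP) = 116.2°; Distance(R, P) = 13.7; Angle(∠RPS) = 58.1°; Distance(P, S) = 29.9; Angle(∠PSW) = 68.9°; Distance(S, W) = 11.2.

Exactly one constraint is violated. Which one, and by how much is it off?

Distance(S, W) = 11.2 — off by 8.80.

G = (0.00, 0.00) ✓; GN at 101.8° ✓; |GN| = 13.00 ✓; ∠GNR = 44.50° ✓; |NR| = 16.10 ✓; ∠NRP = 116.2° ✓; |RP| = 13.70 ✓; ∠RPS = 58.10° ✓; |PS| = 29.90 ✓; ∠PSW = 68.90° ✓; |SW| = 20.00 ✗.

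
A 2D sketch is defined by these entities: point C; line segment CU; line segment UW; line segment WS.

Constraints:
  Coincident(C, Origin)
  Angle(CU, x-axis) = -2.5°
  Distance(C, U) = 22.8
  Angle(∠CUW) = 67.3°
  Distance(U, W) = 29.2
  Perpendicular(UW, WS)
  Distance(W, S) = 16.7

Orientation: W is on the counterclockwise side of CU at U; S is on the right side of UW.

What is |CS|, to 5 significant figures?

42.896

C is at the origin; CU runs at -2.5° with length 22.8, so U = 22.8·(cos -2.5°, sin -2.5°) = (22.778, -0.99452). ∠CUW = 67.3°, so UW runs at -2.5° + (180° − 67.3°) = 110.20° from the x-axis; with |UW| = 29.2, W = U + 29.2·(cos 110.20°, sin 110.20°) = (12.696, 26.409). UW ⟂ WS; with |WS| = 16.7 on the right of UW, S = W + 16.7·(0.93849, 0.34530) = (28.368, 32.176). Then |CS| = |S − C| = 42.896.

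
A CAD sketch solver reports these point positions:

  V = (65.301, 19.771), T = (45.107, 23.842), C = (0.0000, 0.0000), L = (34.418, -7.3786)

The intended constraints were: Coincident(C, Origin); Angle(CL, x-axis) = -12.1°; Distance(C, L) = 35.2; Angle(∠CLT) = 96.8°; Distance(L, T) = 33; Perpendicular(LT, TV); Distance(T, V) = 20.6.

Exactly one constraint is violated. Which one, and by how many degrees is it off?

Perpendicular(LT, TV) — off by 7.50°.

C = (0.00, 0.00) ✓; CL at -12.10° ✓; |CL| = 35.20 ✓; ∠CLT = 96.80° ✓; |LT| = 33.00 ✓; ∠(LT, TV) = 82.50° ✗; |TV| = 20.60 ✓.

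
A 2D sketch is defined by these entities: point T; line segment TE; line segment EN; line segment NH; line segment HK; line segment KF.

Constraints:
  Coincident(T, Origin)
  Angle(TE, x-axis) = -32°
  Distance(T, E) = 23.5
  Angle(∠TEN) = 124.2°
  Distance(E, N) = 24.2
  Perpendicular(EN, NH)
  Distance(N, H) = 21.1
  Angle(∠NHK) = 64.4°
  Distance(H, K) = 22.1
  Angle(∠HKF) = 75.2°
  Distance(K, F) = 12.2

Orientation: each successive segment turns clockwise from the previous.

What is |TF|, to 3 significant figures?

30.7

T is at the origin; TE runs at -32.0° with length 23.5, so E = (19.9, -12.5). ∠TEN = 124.2° gives EN at -87.8° from the x-axis; with |EN| = 24.2, N = (20.9, -36.6). EN ⟂ NH, so NH runs at -178°; with |NH| = 21.1, H = (-0.226, -37.4). ∠NHK = 64.4° gives HK at 66.6° from the x-axis; with |HK| = 22.1, K = (8.55, -17.2). ∠HKF = 75.2° gives KF at -38.2° from the x-axis; with |KF| = 12.2, F = (18.1, -24.7). Then |TF| = |F − T| = 30.7.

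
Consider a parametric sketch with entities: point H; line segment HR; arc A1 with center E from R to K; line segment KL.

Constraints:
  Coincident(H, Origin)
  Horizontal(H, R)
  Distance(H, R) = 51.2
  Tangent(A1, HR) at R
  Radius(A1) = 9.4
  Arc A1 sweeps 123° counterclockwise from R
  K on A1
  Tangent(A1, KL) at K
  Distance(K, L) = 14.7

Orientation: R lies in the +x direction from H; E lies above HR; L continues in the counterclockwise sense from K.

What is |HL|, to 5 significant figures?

57.704

H is at the origin; HR is horizontal with |HR| = 51.2 and R on the +x side, so R = (51.200, 0.0000). Tangency of A1 to HR means the radius ER is perpendicular to HR, so E = R + (0, 9.4) = (51.200, 9.4000). On A1, R sits at bearing -90° from E; a 123° counterclockwise sweep puts K at bearing 33°, so K = E + 9.4·(cos 33°, sin 33°) = (59.084, 14.520). The tangent condition forces EK to be normal to KL, so KL runs along (−sin 33°, cos 33°); with |KL| = 14.7, L = (51.077, 26.848). Then |HL| = |L − H| = 57.704.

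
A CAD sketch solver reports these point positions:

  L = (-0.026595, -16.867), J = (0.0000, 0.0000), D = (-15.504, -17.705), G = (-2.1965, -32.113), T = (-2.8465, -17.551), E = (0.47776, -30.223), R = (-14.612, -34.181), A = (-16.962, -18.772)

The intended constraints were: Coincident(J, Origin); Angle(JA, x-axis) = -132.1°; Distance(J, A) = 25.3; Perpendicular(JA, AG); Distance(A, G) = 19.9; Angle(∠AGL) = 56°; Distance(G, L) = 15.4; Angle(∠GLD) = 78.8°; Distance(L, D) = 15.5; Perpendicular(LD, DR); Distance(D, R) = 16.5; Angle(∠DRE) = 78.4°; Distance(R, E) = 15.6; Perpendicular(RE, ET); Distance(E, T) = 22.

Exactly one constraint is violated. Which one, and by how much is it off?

Distance(E, T) = 22 — off by 8.90.

J = (0.00, 0.00) ✓; JA at -132.1° ✓; |JA| = 25.30 ✓; ∠(JA, AG) = 90.00° ✓; |AG| = 19.90 ✓; ∠AGL = 56.00° ✓; |GL| = 15.40 ✓; ∠GLD = 78.80° ✓; |LD| = 15.50 ✓; ∠(LD, DR) = 90.00° ✓; |DR| = 16.50 ✓; ∠DRE = 78.40° ✓; |RE| = 15.60 ✓; ∠(RE, ET) = 90.00° ✓; |ET| = 13.10 ✗.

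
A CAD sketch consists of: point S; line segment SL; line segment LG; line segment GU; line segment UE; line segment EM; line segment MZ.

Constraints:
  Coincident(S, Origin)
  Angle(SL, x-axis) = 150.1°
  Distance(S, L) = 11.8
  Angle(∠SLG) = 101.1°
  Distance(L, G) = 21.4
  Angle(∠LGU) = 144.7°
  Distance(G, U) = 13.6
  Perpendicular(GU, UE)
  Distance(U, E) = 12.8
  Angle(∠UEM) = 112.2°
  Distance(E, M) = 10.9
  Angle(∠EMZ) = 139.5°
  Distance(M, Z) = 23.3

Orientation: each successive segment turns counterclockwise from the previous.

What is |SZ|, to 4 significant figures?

14.79

S is at the origin; SL runs at 150.1° with length 11.8, so L = (-10.23, 5.882). ∠SLG = 101.1° gives LG at -131.0° from the x-axis; with |LG| = 21.4, G = (-24.27, -10.27). ∠LGU = 144.7° gives GU at -95.70° from the x-axis; with |GU| = 13.6, U = (-25.62, -23.80). The perpendicularity gives UE at right angles to GU, so UE runs at -5.700°; with |UE| = 12.8, E = (-12.88, -25.07). ∠UEM = 112.2° gives EM at 62.10° from the x-axis; with |EM| = 10.9, M = (-7.783, -15.44). ∠EMZ = 139.5° gives MZ at 102.6° from the x-axis; with |MZ| = 23.3, Z = (-12.87, 7.299). Then |SZ| = |Z − S| = 14.79.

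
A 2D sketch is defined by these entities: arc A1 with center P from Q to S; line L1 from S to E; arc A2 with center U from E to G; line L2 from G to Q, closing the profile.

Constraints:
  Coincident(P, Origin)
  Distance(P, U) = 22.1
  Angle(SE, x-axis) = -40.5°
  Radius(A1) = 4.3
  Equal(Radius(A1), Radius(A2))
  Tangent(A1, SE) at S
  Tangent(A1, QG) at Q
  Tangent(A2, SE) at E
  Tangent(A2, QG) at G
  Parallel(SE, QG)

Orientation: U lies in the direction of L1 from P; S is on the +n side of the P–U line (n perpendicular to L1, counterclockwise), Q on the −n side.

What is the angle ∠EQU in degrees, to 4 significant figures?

10.25°

The slot axis is L1's direction at -40.5°, so u = (cos -40.5°, sin -40.5°) = (0.7604, -0.6494) and n = (−sin -40.5°, cos -40.5°) = (0.6494, 0.7604). P is at the origin and U lies 22.1 along u from P, so U = 22.1·u = (16.80, -14.35). Tangency of A1 to both parallel lines with radius 4.3 puts S and Q at P ± 4.3·n: S = (2.793, 3.270), Q = (-2.793, -3.270). Equal radii place E and G the same way about U: E = U + 4.3·n = (19.60, -11.08), G = U − 4.3·n = (14.01, -17.62). Then cos ∠EQU = QE·QU / (|QE||QU|), giving 10.25°.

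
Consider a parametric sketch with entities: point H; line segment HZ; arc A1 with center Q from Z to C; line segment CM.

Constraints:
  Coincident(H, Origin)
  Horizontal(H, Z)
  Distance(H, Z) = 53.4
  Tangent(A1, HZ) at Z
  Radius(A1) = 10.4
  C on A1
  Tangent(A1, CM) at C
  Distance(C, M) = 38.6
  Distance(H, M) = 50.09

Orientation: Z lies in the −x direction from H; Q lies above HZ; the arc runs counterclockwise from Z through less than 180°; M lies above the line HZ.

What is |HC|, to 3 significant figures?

44.3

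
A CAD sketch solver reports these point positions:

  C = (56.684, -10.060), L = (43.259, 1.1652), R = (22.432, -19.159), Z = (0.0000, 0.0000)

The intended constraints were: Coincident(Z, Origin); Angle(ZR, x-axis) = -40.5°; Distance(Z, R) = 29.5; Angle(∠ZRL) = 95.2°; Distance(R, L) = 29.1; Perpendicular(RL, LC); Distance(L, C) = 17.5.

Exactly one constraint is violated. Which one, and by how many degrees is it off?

Perpendicular(RL, LC) — off by 5.80°.

Z = (0.00, 0.00) ✓; ZR at -40.50° ✓; |ZR| = 29.50 ✓; ∠ZRL = 95.20° ✓; |RL| = 29.10 ✓; ∠(RL, LC) = 84.20° ✗; |LC| = 17.50 ✓.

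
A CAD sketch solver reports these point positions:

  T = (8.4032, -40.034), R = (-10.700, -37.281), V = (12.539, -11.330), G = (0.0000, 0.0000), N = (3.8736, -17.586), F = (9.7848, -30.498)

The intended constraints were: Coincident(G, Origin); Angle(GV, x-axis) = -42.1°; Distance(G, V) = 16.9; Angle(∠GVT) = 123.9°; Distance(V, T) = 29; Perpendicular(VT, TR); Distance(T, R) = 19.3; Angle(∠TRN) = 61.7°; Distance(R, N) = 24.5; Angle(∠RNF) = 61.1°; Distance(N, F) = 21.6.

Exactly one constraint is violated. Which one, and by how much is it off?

Distance(N, F) = 21.6 — off by 7.40.

G = (0.00, 0.00) ✓; GV at -42.10° ✓; |GV| = 16.90 ✓; ∠GVT = 123.9° ✓; |VT| = 29.00 ✓; ∠(VT, TR) = 90.00° ✓; |TR| = 19.30 ✓; ∠TRN = 61.70° ✓; |RN| = 24.50 ✓; ∠RNF = 61.10° ✓; |NF| = 14.20 ✗.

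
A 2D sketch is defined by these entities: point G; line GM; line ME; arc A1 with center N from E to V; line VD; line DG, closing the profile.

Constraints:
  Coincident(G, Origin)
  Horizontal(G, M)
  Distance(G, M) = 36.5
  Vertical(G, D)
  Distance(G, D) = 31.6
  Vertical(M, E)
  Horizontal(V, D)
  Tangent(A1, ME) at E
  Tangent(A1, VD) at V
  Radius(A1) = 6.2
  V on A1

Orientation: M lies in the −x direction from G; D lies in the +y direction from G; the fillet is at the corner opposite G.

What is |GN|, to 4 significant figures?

39.54

G is at the origin; GM is horizontal with |GM| = 36.5 and M on the −x side, so M = (-36.50, 0.000). G and D share the same x with |GD| = 31.6 and D on the +y side, so D = (0.000, 31.60). The virtual corner opposite G is at (-36.50, 31.60). Tangency of A1 to ME means the radius NE is perpendicular to ME and A1 meets VD tangentially, so NV is at right angles to VD, with radius 6.2, so the center N sits 6.2 in from both sides at N = (-30.30, 25.40). Then |GN| = |N − G| = 39.54.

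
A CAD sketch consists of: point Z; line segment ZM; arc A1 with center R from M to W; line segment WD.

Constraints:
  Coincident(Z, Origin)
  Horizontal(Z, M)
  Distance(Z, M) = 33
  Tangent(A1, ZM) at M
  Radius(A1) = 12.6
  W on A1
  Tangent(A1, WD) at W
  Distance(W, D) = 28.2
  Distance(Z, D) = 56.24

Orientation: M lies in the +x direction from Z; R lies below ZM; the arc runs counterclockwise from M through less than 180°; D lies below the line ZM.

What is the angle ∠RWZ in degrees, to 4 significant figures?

110.2°

Checks: |ZM| = 33.00 ✓; |RW| = 12.60 ✓; ∠(RW, WD) = 90.00° ✓; |WD| = 28.20 ✓; |ZD| = 56.24 ✓.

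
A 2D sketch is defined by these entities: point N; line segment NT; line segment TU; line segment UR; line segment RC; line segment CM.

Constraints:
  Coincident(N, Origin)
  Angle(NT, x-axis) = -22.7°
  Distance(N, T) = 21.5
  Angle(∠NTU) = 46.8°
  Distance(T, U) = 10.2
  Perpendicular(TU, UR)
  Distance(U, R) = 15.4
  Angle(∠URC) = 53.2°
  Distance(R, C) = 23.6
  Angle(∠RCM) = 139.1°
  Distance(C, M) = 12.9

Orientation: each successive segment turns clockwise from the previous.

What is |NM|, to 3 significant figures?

37.6

N is at the origin; NT runs at -22.7° with length 21.5, so T = (19.8, -8.30). ∠NTU = 46.8° gives TU at -156° from the x-axis; with |TU| = 10.2, U = (10.5, -12.5). The perpendicularity gives UR at right angles to TU, so UR runs at 114°; with |UR| = 15.4, R = (4.24, 1.60). ∠URC = 53.2° gives RC at -12.7° from the x-axis; with |RC| = 23.6, C = (27.3, -3.59). ∠RCM = 139.1° gives CM at -53.6° from the x-axis; with |CM| = 12.9, M = (34.9, -14.0). Then |NM| = |M − N| = 37.6.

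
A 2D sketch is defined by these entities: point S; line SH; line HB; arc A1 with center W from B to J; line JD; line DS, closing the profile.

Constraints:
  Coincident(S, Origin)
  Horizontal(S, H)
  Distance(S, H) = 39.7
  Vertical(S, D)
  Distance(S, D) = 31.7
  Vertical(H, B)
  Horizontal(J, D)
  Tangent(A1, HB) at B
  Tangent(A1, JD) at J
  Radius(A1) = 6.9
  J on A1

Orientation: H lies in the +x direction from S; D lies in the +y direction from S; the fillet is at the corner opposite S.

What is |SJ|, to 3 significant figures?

45.6

The virtual corner opposite S is at (39.7, 31.7). A1 meets HB tangentially, so WB is at right angles to HB and tangency of A1 to JD means the radius WJ is perpendicular to JD, with radius 6.9, so the center W sits 6.9 in from both sides at W = (32.8, 24.8). That places the tangent points at B = (39.7, 24.8) on HB and J = (32.8, 31.7) on JD. Then |SJ| = |J − S| = 45.6.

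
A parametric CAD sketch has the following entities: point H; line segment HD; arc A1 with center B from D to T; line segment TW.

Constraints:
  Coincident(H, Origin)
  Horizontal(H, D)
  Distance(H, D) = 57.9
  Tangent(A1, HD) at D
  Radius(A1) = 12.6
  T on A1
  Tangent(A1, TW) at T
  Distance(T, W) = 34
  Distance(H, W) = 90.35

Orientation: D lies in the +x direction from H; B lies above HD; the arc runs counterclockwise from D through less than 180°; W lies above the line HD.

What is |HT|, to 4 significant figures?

70.39

Checks: ∠(BD, DH) = 90.00° ✓; |BT| = 12.60 ✓; ∠(BT, TW) = 90.00° ✓; |TW| = 34.00 ✓; |HW| = 90.35 ✓.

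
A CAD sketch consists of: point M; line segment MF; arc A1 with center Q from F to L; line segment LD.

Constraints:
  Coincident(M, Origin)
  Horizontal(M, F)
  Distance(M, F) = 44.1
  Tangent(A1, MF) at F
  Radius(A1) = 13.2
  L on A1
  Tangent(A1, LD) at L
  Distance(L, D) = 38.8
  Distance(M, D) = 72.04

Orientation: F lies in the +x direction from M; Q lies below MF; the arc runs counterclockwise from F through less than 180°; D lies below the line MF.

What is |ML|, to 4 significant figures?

36.99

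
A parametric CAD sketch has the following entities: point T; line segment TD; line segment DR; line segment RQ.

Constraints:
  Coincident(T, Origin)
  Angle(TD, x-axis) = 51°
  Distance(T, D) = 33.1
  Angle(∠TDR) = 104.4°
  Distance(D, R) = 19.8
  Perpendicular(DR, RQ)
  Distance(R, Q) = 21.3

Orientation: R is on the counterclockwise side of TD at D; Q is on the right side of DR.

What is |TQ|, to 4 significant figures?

60.27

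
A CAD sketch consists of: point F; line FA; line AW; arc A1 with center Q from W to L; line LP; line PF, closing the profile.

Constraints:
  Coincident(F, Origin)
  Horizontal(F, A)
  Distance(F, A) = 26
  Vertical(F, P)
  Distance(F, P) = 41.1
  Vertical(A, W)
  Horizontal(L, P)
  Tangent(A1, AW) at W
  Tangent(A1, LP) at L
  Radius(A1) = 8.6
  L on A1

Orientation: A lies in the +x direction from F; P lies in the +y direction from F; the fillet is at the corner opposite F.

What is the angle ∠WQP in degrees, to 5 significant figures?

153.70°

F is at the origin; FA is horizontal with |FA| = 26.0 and A on the +x side, so A = (26.000, 0.0000). FP is vertical with |FP| = 41.1 and P on the +y side, so P = (0.0000, 41.100). The virtual corner opposite F is at (26.000, 41.100). A1 meets AW tangentially, so QW is at right angles to AW and since A1 is tangent to LP there, QL ⟂ LP, with radius 8.6, so the center Q sits 8.6 in from both sides at Q = (17.400, 32.500). That places the tangent points at W = (26.000, 32.500) on AW and L = (17.400, 41.100) on LP. Then cos ∠WQP = QW·QP / (|QW||QP|), giving 153.70°.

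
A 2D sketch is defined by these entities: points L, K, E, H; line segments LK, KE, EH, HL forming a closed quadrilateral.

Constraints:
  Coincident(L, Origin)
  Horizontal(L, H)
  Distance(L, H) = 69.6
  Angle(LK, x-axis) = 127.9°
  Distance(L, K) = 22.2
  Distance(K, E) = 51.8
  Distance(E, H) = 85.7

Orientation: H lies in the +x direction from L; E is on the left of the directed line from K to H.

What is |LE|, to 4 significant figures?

63.90

Checks: |KE| = 51.80 ✓; |EH| = 85.70 ✓.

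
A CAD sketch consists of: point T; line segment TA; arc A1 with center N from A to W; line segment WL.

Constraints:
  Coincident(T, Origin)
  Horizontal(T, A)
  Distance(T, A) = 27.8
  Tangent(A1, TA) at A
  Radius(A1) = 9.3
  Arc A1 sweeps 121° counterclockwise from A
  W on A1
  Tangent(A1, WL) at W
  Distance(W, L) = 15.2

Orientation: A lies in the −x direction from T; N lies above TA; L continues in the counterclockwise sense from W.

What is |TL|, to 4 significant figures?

38.73

On A1, A sits at bearing -90° from N; a 121° counterclockwise sweep puts W at bearing 31°, so W = N + 9.3·(cos 31°, sin 31°) = (-19.83, 14.09). Since A1 is tangent to WL there, NW ⟂ WL, so WL runs along (−sin 31°, cos 31°); with |WL| = 15.2, L = (-27.66, 27.12). Then |TL| = |L − T| = 38.73.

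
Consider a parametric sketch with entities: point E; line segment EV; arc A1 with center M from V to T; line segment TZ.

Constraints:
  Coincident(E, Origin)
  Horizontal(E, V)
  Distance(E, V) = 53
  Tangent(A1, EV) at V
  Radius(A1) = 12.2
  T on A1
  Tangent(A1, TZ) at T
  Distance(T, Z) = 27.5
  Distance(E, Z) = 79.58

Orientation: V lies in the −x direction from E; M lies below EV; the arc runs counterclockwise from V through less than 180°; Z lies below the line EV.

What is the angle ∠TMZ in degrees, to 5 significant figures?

66.076°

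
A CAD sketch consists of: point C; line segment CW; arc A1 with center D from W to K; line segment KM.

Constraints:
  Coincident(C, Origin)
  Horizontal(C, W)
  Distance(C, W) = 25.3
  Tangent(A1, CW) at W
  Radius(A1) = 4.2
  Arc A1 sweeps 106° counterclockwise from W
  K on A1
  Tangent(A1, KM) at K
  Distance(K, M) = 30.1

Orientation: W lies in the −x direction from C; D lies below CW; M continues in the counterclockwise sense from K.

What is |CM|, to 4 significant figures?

40.23

C is at the origin; CW is horizontal with |CW| = 25.3 and W on the −x side, so W = (-25.30, 0.000). Tangency of A1 to CW means the radius DW is perpendicular to CW, so D = W + (0, -4.2) = (-25.30, -4.200). On A1, W sits at bearing 90° from D; a 106° counterclockwise sweep puts K at bearing 196°, so K = D + 4.2·(cos 196°, sin 196°) = (-29.34, -5.358). Tangency of A1 to KM means the radius DK is perpendicular to KM, so KM runs along (−sin 196°, cos 196°); with |KM| = 30.1, M = (-21.04, -34.29). Then |CM| = |M − C| = 40.23.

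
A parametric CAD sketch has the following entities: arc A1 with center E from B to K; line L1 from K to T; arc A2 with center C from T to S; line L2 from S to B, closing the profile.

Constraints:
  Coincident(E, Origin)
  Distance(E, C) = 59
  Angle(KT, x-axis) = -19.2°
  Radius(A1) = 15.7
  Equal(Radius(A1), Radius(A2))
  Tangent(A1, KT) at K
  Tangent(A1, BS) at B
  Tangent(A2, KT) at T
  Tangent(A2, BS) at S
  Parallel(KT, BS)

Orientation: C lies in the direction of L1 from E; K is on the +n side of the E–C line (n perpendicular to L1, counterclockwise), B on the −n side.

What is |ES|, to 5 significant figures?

61.053

Tangency of A1 to both parallel lines with radius 15.7 puts K and B at E ± 15.7·n: K = (5.1632, 14.827), B = (-5.1632, -14.827). Equal radii place T and S the same way about C: T = C + 15.7·n = (60.881, -4.5764), S = C − 15.7·n = (50.555, -34.230). Then |ES| = |S − E| = 61.053.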